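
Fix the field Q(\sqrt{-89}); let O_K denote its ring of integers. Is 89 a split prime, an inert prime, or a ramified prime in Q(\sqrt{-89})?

-89 mod 4 = 3, hence disc K = 4·(-89) = -356 and O_K = ℤ[√-89].
Ramification test: 89 | -356. The prime 89 ramifies in K.

ramifies in O_K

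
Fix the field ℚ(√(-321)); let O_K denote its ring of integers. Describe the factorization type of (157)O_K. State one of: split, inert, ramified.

p is inert

d = -321 ≡ 3 (mod 4), so O_K = ℤ[√-321] and disc(K) = 4d = -1284.
157 ∤ -1284, so 157 is unramified.
(-321/157) = 150^78 mod 157 = 156, giving Legendre symbol -1.
d is a non-residue mod p, hence 157 remains inert in O_K.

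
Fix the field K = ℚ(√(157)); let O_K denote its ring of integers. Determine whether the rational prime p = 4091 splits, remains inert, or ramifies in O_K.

157 mod 4 = 1, hence disc K = 157 and O_K = ℤ[(1+√157)/2].
disc(K) = 157 is not divisible by 4091; 4091 is unramified.
Euler's criterion: 157^2045 mod 4091 = 1. Thus (157|4091) = 1.
Legendre symbol 1 ⇒ 4091 is split.

4091 splits in O_K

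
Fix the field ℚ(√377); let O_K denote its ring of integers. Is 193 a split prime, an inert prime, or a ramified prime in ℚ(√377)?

Since 377 ≡ 1 mod 4, the ring of integers is ℤ[(1+√377)/2] with discriminant 377.
Since gcd(193, 377) = 1 the prime 193 does not ramify.
Legendre symbol by Euler's criterion: (377/193) ≡ 377^96 ≡ 1 (mod 193), i.e. (377/193) = 1.
d is a quadratic residue mod p, hence 193 splits in O_K.

split — (193) = 𝔭₁𝔭₂ with 𝔭₁ ≠ 𝔭₂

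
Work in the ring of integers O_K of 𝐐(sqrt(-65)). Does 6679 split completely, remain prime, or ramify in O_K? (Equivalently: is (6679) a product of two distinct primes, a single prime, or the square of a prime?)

-65 mod 4 = 3, hence disc K = 4·(-65) = -260 and O_K = ℤ[√-65].
disc(K) = -260 is not divisible by 6679; 6679 is unramified.
Legendre symbol by Euler's criterion: (-65/6679) ≡ (-65)^3339 ≡ 6678 (mod 6679), i.e. (-65/6679) = -1.
(-65/6679) = -1, so 6679 is inert.

remains prime (inert)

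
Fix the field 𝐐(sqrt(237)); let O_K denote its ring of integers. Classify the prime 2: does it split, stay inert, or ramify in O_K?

237 mod 4 = 1, hence disc K = 237 and O_K = ℤ[(1+√237)/2].
Since gcd(2, 237) = 1 the prime 2 does not ramify.
d ≡ 5 (mod 8); the supplementary law gives 2 inert.

p is inert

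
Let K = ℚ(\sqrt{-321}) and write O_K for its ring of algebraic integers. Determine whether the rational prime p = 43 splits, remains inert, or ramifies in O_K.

Since -321 ≢ 1 mod 4, the ring of integers is ℤ[√-321] with discriminant 4·(-321) = -1284.
Since gcd(43, -1284) = 1 the prime 43 does not ramify.
Legendre symbol by Euler's criterion: (-321/43) ≡ (-321)^21 ≡ 1 (mod 43), i.e. (-321/43) = 1.
(-321/43) = 1, so 43 splits.

43 splits in O_K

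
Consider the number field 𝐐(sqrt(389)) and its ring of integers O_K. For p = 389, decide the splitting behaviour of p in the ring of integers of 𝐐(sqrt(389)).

ramified — (389) = 𝔭²

389 mod 4 = 1, hence disc K = 389 and O_K = ℤ[(1+√389)/2].
389 divides disc(K) = 389, so 389 ramifies.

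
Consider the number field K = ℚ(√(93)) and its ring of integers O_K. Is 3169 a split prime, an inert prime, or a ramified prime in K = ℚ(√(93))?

93 mod 4 = 1, hence disc K = 93 and O_K = ℤ[(1+√93)/2].
3169 ∤ 93, so 3169 is unramified.
Legendre symbol by Euler's criterion: (93/3169) ≡ 93^1584 ≡ 1 (mod 3169), i.e. (93/3169) = 1.
Legendre symbol 1 ⇒ 3169 is split.

3169 splits in O_K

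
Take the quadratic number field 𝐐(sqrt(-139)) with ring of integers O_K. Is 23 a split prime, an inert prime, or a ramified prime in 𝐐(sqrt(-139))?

inert

-139 mod 4 = 1, hence disc K = -139 and O_K = ℤ[(1+√-139)/2].
23 ∤ -139, so 23 is unramified.
Euler's criterion: (-139)^11 mod 23 = 22. Thus (-139|23) = -1.
d is a non-residue mod p, hence 23 remains inert in O_K.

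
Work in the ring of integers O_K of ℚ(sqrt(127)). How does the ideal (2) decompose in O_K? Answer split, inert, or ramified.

Since 127 ≢ 1 mod 4, the ring of integers is ℤ[√127] with discriminant 4·127 = 508.
Ramification test: 2 | 508. The prime 2 ramifies in K.

ramifies in O_K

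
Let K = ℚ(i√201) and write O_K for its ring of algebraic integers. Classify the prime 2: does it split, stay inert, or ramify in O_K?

p ramifies

-201 mod 4 = 3, hence disc K = 4·(-201) = -804 and O_K = ℤ[√-201].
Ramification test: 2 | -804. The prime 2 ramifies in K.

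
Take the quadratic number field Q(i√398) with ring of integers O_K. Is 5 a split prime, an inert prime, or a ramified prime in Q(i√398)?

-398 mod 4 = 2, hence disc K = 4·(-398) = -1592 and O_K = ℤ[√-398].
5 ∤ -1592, so 5 is unramified.
Euler's criterion: (-398)^2 mod 5 = 4. Thus (-398|5) = -1.
Legendre symbol -1 ⇒ 5 is inert.

p is inert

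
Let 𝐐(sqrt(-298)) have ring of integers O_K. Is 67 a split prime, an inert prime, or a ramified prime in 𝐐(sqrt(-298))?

Since -298 ≢ 1 mod 4, the ring of integers is ℤ[√-298] with discriminant 4·(-298) = -1192.
67 ∤ -1192, so 67 is unramified.
(-298/67) = 37^33 mod 67 = 1, giving Legendre symbol 1.
(-298/67) = 1, so 67 splits.

67 splits in O_K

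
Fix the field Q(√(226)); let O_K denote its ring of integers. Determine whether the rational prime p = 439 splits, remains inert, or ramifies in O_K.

split — (439) = 𝔭₁𝔭₂ with 𝔭₁ ≠ 𝔭₂

226 mod 4 = 2, hence disc K = 4·226 = 904 and O_K = ℤ[√226].
Since gcd(439, 904) = 1 the prime 439 does not ramify.
(226/439) = 226^219 mod 439 = 1, giving Legendre symbol 1.
(226/439) = 1, so 439 splits.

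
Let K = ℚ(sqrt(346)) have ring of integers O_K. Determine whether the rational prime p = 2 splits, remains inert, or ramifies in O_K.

Since 346 ≢ 1 mod 4, the ring of integers is ℤ[√346] with discriminant 4·346 = 1384.
2 divides disc(K) = 1384, so 2 ramifies.

ramifies in O_K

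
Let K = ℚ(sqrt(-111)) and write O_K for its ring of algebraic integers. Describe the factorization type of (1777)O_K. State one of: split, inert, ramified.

-111 mod 4 = 1, hence disc K = -111 and O_K = ℤ[(1+√-111)/2].
1777 ∤ -111, so 1777 is unramified.
Legendre symbol by Euler's criterion: (-111/1777) ≡ (-111)^888 ≡ 1 (mod 1777), i.e. (-111/1777) = 1.
Legendre symbol 1 ⇒ 1777 is split.

splits completely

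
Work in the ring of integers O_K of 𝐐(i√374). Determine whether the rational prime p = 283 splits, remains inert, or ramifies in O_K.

Since -374 ≢ 1 mod 4, the ring of integers is ℤ[√-374] with discriminant 4·(-374) = -1496.
283 ∤ -1496, so 283 is unramified.
Euler's criterion: (-374)^141 mod 283 = 282. Thus (-374|283) = -1.
(-374/283) = -1, so 283 is inert.

inert — (283) stays prime in O_K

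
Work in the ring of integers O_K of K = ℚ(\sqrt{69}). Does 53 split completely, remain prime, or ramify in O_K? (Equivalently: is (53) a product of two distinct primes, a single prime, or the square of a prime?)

split — (53) = 𝔭₁𝔭₂ with 𝔭₁ ≠ 𝔭₂

69 mod 4 = 1, hence disc K = 69 and O_K = ℤ[(1+√69)/2].
53 ∤ 69, so 53 is unramified.
Compute (69/53) via Euler: 16^((53-1)/2) mod 53 = 1, so (69/53) = 1.
(69/53) = 1, so 53 splits.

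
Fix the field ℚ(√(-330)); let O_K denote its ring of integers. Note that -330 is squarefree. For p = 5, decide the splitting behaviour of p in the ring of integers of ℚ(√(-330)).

d = -330 ≡ 2 (mod 4), so O_K = ℤ[√-330] and disc(K) = 4d = -1320.
5 divides disc(K) = -1320, so 5 ramifies.

p ramifies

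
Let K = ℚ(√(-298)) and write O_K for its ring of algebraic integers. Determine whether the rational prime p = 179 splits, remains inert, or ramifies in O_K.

splits completely

d = -298 ≡ 2 (mod 4), so O_K = ℤ[√-298] and disc(K) = 4d = -1192.
179 ∤ -1192, so 179 is unramified.
(-298/179) = 60^89 mod 179 = 1, giving Legendre symbol 1.
d is a quadratic residue mod p, hence 179 splits in O_K.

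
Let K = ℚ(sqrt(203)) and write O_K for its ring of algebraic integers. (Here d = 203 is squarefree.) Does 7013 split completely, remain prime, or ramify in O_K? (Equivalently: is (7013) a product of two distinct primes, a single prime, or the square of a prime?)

remains prime (inert)

203 mod 4 = 3, hence disc K = 4·203 = 812 and O_K = ℤ[√203].
Since gcd(7013, 812) = 1 the prime 7013 does not ramify.
Legendre symbol by Euler's criterion: (203/7013) ≡ 203^3506 ≡ 7012 (mod 7013), i.e. (203/7013) = -1.
Legendre symbol -1 ⇒ 7013 is inert.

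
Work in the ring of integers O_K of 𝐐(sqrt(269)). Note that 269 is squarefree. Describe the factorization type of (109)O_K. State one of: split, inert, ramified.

inert — (109) stays prime in O_K

269 mod 4 = 1, hence disc K = 269 and O_K = ℤ[(1+√269)/2].
Since gcd(109, 269) = 1 the prime 109 does not ramify.
Euler's criterion: 269^54 mod 109 = 108. Thus (269|109) = -1.
d is a non-residue mod p, hence 109 remains inert in O_K.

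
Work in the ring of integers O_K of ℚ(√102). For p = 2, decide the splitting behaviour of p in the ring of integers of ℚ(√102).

ramifies in O_K

d = 102 ≡ 2 (mod 4), so O_K = ℤ[√102] and disc(K) = 4d = 408.
Ramification test: 2 | 408. The prime 2 ramifies in K.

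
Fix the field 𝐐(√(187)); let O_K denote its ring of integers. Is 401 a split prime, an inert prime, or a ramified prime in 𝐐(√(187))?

187 mod 4 = 3, hence disc K = 4·187 = 748 and O_K = ℤ[√187].
401 ∤ 748, so 401 is unramified.
Legendre symbol by Euler's criterion: (187/401) ≡ 187^200 ≡ 400 (mod 401), i.e. (187/401) = -1.
(187/401) = -1, so 401 is inert.

inert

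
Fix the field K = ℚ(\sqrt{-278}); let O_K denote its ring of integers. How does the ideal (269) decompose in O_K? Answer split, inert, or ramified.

d = -278 ≡ 2 (mod 4), so O_K = ℤ[√-278] and disc(K) = 4d = -1112.
269 ∤ -1112, so 269 is unramified.
Compute (-278/269) via Euler: 260^((269-1)/2) mod 269 = 1, so (-278/269) = 1.
(-278/269) = 1, so 269 splits.

splits completely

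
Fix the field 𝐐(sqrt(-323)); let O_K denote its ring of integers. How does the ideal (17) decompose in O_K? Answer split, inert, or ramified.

p ramifies

-323 mod 4 = 1, hence disc K = -323 and O_K = ℤ[(1+√-323)/2].
disc(K) = -323 = 17·(-19), so p = 17 is ramified.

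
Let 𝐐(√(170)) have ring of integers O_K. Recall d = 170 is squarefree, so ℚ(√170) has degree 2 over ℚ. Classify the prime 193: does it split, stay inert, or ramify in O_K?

d = 170 ≡ 2 (mod 4), so O_K = ℤ[√170] and disc(K) = 4d = 680.
disc(K) = 680 is not divisible by 193; 193 is unramified.
(170/193) = 170^96 mod 193 = 1, giving Legendre symbol 1.
(170/193) = 1, so 193 splits.

split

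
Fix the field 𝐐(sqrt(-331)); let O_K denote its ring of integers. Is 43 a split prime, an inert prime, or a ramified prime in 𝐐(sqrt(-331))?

43 splits in O_K

-331 mod 4 = 1, hence disc K = -331 and O_K = ℤ[(1+√-331)/2].
disc(K) = -331 is not divisible by 43; 43 is unramified.
(-331/43) = 13^21 mod 43 = 1, giving Legendre symbol 1.
Legendre symbol 1 ⇒ 43 is split.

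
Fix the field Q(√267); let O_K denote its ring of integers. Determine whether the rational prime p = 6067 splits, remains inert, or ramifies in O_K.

split

267 mod 4 = 3, hence disc K = 4·267 = 1068 and O_K = ℤ[√267].
Since gcd(6067, 1068) = 1 the prime 6067 does not ramify.
Legendre symbol by Euler's criterion: (267/6067) ≡ 267^3033 ≡ 1 (mod 6067), i.e. (267/6067) = 1.
(267/6067) = 1, so 6067 splits.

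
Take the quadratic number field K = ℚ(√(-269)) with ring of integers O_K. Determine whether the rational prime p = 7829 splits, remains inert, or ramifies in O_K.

Since -269 ≢ 1 mod 4, the ring of integers is ℤ[√-269] with discriminant 4·(-269) = -1076.
7829 ∤ -1076, so 7829 is unramified.
Compute (-269/7829) via Euler: 7560^((7829-1)/2) mod 7829 = 7828, so (-269/7829) = -1.
Legendre symbol -1 ⇒ 7829 is inert.

inert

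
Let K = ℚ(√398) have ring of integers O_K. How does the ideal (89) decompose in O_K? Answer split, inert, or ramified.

Since 398 ≢ 1 mod 4, the ring of integers is ℤ[√398] with discriminant 4·398 = 1592.
Since gcd(89, 1592) = 1 the prime 89 does not ramify.
Euler's criterion: 398^44 mod 89 = 1. Thus (398|89) = 1.
Legendre symbol 1 ⇒ 89 is split.

89 splits in O_K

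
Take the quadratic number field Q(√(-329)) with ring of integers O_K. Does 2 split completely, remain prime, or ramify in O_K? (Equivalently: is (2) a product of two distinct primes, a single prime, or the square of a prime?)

Since -329 ≢ 1 mod 4, the ring of integers is ℤ[√-329] with discriminant 4·(-329) = -1316.
Ramification test: 2 | -1316. The prime 2 ramifies in K.

ramifies in O_K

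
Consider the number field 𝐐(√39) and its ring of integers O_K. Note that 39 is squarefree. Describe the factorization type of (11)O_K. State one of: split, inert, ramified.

39 mod 4 = 3, hence disc K = 4·39 = 156 and O_K = ℤ[√39].
11 ∤ 156, so 11 is unramified.
Legendre symbol by Euler's criterion: (39/11) ≡ 39^5 ≡ 10 (mod 11), i.e. (39/11) = -1.
(39/11) = -1, so 11 is inert.

remains prime (inert)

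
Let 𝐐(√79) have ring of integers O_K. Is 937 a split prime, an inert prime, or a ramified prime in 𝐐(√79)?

Since 79 ≢ 1 mod 4, the ring of integers is ℤ[√79] with discriminant 4·79 = 316.
Since gcd(937, 316) = 1 the prime 937 does not ramify.
Legendre symbol by Euler's criterion: (79/937) ≡ 79^468 ≡ 936 (mod 937), i.e. (79/937) = -1.
Legendre symbol -1 ⇒ 937 is inert.

inert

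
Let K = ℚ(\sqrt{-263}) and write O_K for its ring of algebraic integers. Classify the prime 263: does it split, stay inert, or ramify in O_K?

ramifies in O_K

d = -263 ≡ 1 (mod 4), so O_K = ℤ[(1+√-263)/2] and disc(K) = d = -263.
disc(K) = -263 = 263·(-1), so p = 263 is ramified.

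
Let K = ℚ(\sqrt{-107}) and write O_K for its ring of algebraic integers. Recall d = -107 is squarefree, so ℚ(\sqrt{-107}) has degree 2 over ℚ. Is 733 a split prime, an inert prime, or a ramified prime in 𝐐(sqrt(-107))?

-107 mod 4 = 1, hence disc K = -107 and O_K = ℤ[(1+√-107)/2].
733 ∤ -107, so 733 is unramified.
Legendre symbol by Euler's criterion: (-107/733) ≡ (-107)^366 ≡ 732 (mod 733), i.e. (-107/733) = -1.
Legendre symbol -1 ⇒ 733 is inert.

p is inert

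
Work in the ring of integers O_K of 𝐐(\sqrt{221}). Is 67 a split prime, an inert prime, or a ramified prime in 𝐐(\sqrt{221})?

221 mod 4 = 1, hence disc K = 221 and O_K = ℤ[(1+√221)/2].
disc(K) = 221 is not divisible by 67; 67 is unramified.
Euler's criterion: 221^33 mod 67 = 66. Thus (221|67) = -1.
Legendre symbol -1 ⇒ 67 is inert.

inert — (67) stays prime in O_K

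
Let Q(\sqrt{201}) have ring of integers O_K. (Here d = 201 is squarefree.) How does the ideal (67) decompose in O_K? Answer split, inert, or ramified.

ramifies in O_K

Since 201 ≡ 1 mod 4, the ring of integers is ℤ[(1+√201)/2] with discriminant 201.
Ramification test: 67 | 201. The prime 67 ramifies in K.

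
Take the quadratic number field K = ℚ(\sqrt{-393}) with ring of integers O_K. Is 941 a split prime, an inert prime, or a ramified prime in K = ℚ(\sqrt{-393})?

Since -393 ≢ 1 mod 4, the ring of integers is ℤ[√-393] with discriminant 4·(-393) = -1572.
Since gcd(941, -1572) = 1 the prime 941 does not ramify.
Compute (-393/941) via Euler: 548^((941-1)/2) mod 941 = 1, so (-393/941) = 1.
Legendre symbol 1 ⇒ 941 is split.

split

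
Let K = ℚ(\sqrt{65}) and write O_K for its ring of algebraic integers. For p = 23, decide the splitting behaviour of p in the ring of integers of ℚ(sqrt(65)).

inert

65 mod 4 = 1, hence disc K = 65 and O_K = ℤ[(1+√65)/2].
23 ∤ 65, so 23 is unramified.
Euler's criterion: 65^11 mod 23 = 22. Thus (65|23) = -1.
Legendre symbol -1 ⇒ 23 is inert.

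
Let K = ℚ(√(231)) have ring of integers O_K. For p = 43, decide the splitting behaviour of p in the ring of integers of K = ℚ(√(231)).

split — (43) = 𝔭₁𝔭₂ with 𝔭₁ ≠ 𝔭₂

d = 231 ≡ 3 (mod 4), so O_K = ℤ[√231] and disc(K) = 4d = 924.
Since gcd(43, 924) = 1 the prime 43 does not ramify.
(231/43) = 16^21 mod 43 = 1, giving Legendre symbol 1.
Legendre symbol 1 ⇒ 43 is split.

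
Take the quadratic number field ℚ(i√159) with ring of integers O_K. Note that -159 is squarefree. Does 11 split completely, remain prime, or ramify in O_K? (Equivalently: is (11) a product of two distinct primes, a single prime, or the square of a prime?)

d = -159 ≡ 1 (mod 4), so O_K = ℤ[(1+√-159)/2] and disc(K) = d = -159.
disc(K) = -159 is not divisible by 11; 11 is unramified.
(-159/11) = 6^5 mod 11 = 10, giving Legendre symbol -1.
Legendre symbol -1 ⇒ 11 is inert.

inert — (11) stays prime in O_K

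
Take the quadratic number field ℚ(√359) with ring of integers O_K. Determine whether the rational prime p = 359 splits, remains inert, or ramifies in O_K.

359 mod 4 = 3, hence disc K = 4·359 = 1436 and O_K = ℤ[√359].
disc(K) = 1436 = 359·4, so p = 359 is ramified.

p ramifies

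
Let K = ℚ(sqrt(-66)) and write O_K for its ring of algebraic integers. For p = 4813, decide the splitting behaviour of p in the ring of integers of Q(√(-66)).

-66 mod 4 = 2, hence disc K = 4·(-66) = -264 and O_K = ℤ[√-66].
4813 ∤ -264, so 4813 is unramified.
Legendre symbol by Euler's criterion: (-66/4813) ≡ (-66)^2406 ≡ 1 (mod 4813), i.e. (-66/4813) = 1.
(-66/4813) = 1, so 4813 splits.

4813 splits in O_K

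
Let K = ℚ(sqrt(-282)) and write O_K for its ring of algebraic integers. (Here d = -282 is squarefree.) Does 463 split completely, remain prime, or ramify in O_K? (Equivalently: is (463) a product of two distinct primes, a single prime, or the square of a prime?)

split — (463) = 𝔭₁𝔭₂ with 𝔭₁ ≠ 𝔭₂

Since -282 ≢ 1 mod 4, the ring of integers is ℤ[√-282] with discriminant 4·(-282) = -1128.
disc(K) = -1128 is not divisible by 463; 463 is unramified.
Euler's criterion: (-282)^231 mod 463 = 1. Thus (-282|463) = 1.
(-282/463) = 1, so 463 splits.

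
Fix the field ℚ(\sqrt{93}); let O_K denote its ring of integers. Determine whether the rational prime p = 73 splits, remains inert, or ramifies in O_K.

93 mod 4 = 1, hence disc K = 93 and O_K = ℤ[(1+√93)/2].
Since gcd(73, 93) = 1 the prime 73 does not ramify.
(93/73) = 20^36 mod 73 = 72, giving Legendre symbol -1.
d is a non-residue mod p, hence 73 remains inert in O_K.

inert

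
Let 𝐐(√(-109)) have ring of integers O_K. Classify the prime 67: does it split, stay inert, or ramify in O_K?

d = -109 ≡ 3 (mod 4), so O_K = ℤ[√-109] and disc(K) = 4d = -436.
Since gcd(67, -436) = 1 the prime 67 does not ramify.
(-109/67) = 25^33 mod 67 = 1, giving Legendre symbol 1.
(-109/67) = 1, so 67 splits.

split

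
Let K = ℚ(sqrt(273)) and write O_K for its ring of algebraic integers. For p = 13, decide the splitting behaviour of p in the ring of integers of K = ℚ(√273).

13 is ramified

d = 273 ≡ 1 (mod 4), so O_K = ℤ[(1+√273)/2] and disc(K) = d = 273.
Ramification test: 13 | 273. The prime 13 ramifies in K.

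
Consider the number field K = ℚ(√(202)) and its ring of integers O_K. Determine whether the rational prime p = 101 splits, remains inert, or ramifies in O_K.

d = 202 ≡ 2 (mod 4), so O_K = ℤ[√202] and disc(K) = 4d = 808.
101 divides disc(K) = 808, so 101 ramifies.

ramified — (101) = 𝔭²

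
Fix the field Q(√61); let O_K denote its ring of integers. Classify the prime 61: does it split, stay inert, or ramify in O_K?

d = 61 ≡ 1 (mod 4), so O_K = ℤ[(1+√61)/2] and disc(K) = d = 61.
61 divides disc(K) = 61, so 61 ramifies.

p ramifies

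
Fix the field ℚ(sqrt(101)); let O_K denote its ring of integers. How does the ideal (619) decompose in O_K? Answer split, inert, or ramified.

101 mod 4 = 1, hence disc K = 101 and O_K = ℤ[(1+√101)/2].
disc(K) = 101 is not divisible by 619; 619 is unramified.
Euler's criterion: 101^309 mod 619 = 1. Thus (101|619) = 1.
d is a quadratic residue mod p, hence 619 splits in O_K.

split — (619) = 𝔭₁𝔭₂ with 𝔭₁ ≠ 𝔭₂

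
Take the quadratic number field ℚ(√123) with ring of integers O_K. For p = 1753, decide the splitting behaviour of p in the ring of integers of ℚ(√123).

d = 123 ≡ 3 (mod 4), so O_K = ℤ[√123] and disc(K) = 4d = 492.
disc(K) = 492 is not divisible by 1753; 1753 is unramified.
Euler's criterion: 123^876 mod 1753 = 1. Thus (123|1753) = 1.
d is a quadratic residue mod p, hence 1753 splits in O_K.

splits completely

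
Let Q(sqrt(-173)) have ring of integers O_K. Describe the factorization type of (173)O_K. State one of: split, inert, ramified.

ramified — (173) = 𝔭²

-173 mod 4 = 3, hence disc K = 4·(-173) = -692 and O_K = ℤ[√-173].
Ramification test: 173 | -692. The prime 173 ramifies in K.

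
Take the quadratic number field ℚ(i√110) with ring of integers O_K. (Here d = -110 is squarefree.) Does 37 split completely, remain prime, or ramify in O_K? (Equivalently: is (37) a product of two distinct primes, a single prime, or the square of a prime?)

Since -110 ≢ 1 mod 4, the ring of integers is ℤ[√-110] with discriminant 4·(-110) = -440.
Since gcd(37, -440) = 1 the prime 37 does not ramify.
Euler's criterion: (-110)^18 mod 37 = 1. Thus (-110|37) = 1.
(-110/37) = 1, so 37 splits.

split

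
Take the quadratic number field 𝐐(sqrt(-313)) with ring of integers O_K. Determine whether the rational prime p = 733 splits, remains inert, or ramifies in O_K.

-313 mod 4 = 3, hence disc K = 4·(-313) = -1252 and O_K = ℤ[√-313].
Since gcd(733, -1252) = 1 the prime 733 does not ramify.
Legendre symbol by Euler's criterion: (-313/733) ≡ (-313)^366 ≡ 1 (mod 733), i.e. (-313/733) = 1.
d is a quadratic residue mod p, hence 733 splits in O_K.

p splits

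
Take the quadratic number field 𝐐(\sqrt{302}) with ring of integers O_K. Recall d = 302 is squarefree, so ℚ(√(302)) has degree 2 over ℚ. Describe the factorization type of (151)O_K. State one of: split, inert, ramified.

ramified — (151) = 𝔭²

302 mod 4 = 2, hence disc K = 4·302 = 1208 and O_K = ℤ[√302].
disc(K) = 1208 = 151·8, so p = 151 is ramified.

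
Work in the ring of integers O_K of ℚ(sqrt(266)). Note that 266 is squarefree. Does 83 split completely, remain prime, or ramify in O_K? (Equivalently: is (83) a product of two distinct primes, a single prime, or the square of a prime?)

83 splits in O_K

Since 266 ≢ 1 mod 4, the ring of integers is ℤ[√266] with discriminant 4·266 = 1064.
Since gcd(83, 1064) = 1 the prime 83 does not ramify.
(266/83) = 17^41 mod 83 = 1, giving Legendre symbol 1.
Legendre symbol 1 ⇒ 83 is split.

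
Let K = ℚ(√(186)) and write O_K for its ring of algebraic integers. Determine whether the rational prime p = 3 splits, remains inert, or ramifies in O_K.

p ramifies

Since 186 ≢ 1 mod 4, the ring of integers is ℤ[√186] with discriminant 4·186 = 744.
Ramification test: 3 | 744. The prime 3 ramifies in K.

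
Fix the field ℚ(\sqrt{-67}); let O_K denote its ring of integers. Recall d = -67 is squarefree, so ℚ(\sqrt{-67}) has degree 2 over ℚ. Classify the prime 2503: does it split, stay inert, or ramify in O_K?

splits completely

-67 mod 4 = 1, hence disc K = -67 and O_K = ℤ[(1+√-67)/2].
2503 ∤ -67, so 2503 is unramified.
Euler's criterion: (-67)^1251 mod 2503 = 1. Thus (-67|2503) = 1.
(-67/2503) = 1, so 2503 splits.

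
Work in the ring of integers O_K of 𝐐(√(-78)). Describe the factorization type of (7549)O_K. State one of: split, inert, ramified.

p is inert

d = -78 ≡ 2 (mod 4), so O_K = ℤ[√-78] and disc(K) = 4d = -312.
Since gcd(7549, -312) = 1 the prime 7549 does not ramify.
Euler's criterion: (-78)^3774 mod 7549 = 7548. Thus (-78|7549) = -1.
d is a non-residue mod p, hence 7549 remains inert in O_K.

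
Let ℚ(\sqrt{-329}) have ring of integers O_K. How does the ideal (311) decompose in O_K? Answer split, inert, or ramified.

remains prime (inert)

d = -329 ≡ 3 (mod 4), so O_K = ℤ[√-329] and disc(K) = 4d = -1316.
Since gcd(311, -1316) = 1 the prime 311 does not ramify.
Euler's criterion: (-329)^155 mod 311 = 310. Thus (-329|311) = -1.
Legendre symbol -1 ⇒ 311 is inert.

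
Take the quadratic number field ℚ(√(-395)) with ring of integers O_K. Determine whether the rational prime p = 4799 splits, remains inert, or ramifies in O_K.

4799 remains inert

Since -395 ≡ 1 mod 4, the ring of integers is ℤ[(1+√-395)/2] with discriminant -395.
4799 ∤ -395, so 4799 is unramified.
Legendre symbol by Euler's criterion: (-395/4799) ≡ (-395)^2399 ≡ 4798 (mod 4799), i.e. (-395/4799) = -1.
Legendre symbol -1 ⇒ 4799 is inert.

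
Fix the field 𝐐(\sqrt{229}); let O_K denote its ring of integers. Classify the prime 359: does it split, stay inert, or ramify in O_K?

split

d = 229 ≡ 1 (mod 4), so O_K = ℤ[(1+√229)/2] and disc(K) = d = 229.
Since gcd(359, 229) = 1 the prime 359 does not ramify.
(229/359) = 229^179 mod 359 = 1, giving Legendre symbol 1.
(229/359) = 1, so 359 splits.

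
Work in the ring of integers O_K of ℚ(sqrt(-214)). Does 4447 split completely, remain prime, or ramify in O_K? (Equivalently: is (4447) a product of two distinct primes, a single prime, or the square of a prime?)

4447 remains inert

Since -214 ≢ 1 mod 4, the ring of integers is ℤ[√-214] with discriminant 4·(-214) = -856.
4447 ∤ -856, so 4447 is unramified.
Legendre symbol by Euler's criterion: (-214/4447) ≡ (-214)^2223 ≡ 4446 (mod 4447), i.e. (-214/4447) = -1.
d is a non-residue mod p, hence 4447 remains inert in O_K.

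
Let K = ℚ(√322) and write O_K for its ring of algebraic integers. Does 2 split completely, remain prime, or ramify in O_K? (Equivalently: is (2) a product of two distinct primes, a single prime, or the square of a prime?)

2 is ramified

d = 322 ≡ 2 (mod 4), so O_K = ℤ[√322] and disc(K) = 4d = 1288.
2 divides disc(K) = 1288, so 2 ramifies.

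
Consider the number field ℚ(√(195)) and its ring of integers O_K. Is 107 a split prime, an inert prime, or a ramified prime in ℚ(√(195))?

195 mod 4 = 3, hence disc K = 4·195 = 780 and O_K = ℤ[√195].
disc(K) = 780 is not divisible by 107; 107 is unramified.
Compute (195/107) via Euler: 88^((107-1)/2) mod 107 = 106, so (195/107) = -1.
(195/107) = -1, so 107 is inert.

inert — (107) stays prime in O_K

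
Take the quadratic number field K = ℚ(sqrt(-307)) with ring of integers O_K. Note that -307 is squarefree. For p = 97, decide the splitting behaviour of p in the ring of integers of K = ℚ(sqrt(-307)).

d = -307 ≡ 1 (mod 4), so O_K = ℤ[(1+√-307)/2] and disc(K) = d = -307.
97 ∤ -307, so 97 is unramified.
Compute (-307/97) via Euler: 81^((97-1)/2) mod 97 = 1, so (-307/97) = 1.
d is a quadratic residue mod p, hence 97 splits in O_K.

splits completely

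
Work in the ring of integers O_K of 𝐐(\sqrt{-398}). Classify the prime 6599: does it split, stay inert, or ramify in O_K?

Since -398 ≢ 1 mod 4, the ring of integers is ℤ[√-398] with discriminant 4·(-398) = -1592.
6599 ∤ -1592, so 6599 is unramified.
Compute (-398/6599) via Euler: 6201^((6599-1)/2) mod 6599 = 1, so (-398/6599) = 1.
d is a quadratic residue mod p, hence 6599 splits in O_K.

split — (6599) = 𝔭₁𝔭₂ with 𝔭₁ ≠ 𝔭₂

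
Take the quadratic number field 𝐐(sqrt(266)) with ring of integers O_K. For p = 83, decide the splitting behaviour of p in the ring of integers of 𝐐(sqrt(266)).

266 mod 4 = 2, hence disc K = 4·266 = 1064 and O_K = ℤ[√266].
Since gcd(83, 1064) = 1 the prime 83 does not ramify.
(266/83) = 17^41 mod 83 = 1, giving Legendre symbol 1.
(266/83) = 1, so 83 splits.

p splits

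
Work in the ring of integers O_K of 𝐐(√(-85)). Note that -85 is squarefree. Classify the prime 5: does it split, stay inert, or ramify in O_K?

ramifies in O_K

-85 mod 4 = 3, hence disc K = 4·(-85) = -340 and O_K = ℤ[√-85].
disc(K) = -340 = 5·(-68), so p = 5 is ramified.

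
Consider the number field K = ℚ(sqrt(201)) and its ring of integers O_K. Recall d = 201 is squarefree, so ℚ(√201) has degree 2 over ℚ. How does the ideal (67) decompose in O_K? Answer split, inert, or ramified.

201 mod 4 = 1, hence disc K = 201 and O_K = ℤ[(1+√201)/2].
Ramification test: 67 | 201. The prime 67 ramifies in K.

ramified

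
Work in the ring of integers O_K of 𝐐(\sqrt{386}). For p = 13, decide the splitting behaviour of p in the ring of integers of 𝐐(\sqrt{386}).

p splits

d = 386 ≡ 2 (mod 4), so O_K = ℤ[√386] and disc(K) = 4d = 1544.
disc(K) = 1544 is not divisible by 13; 13 is unramified.
Legendre symbol by Euler's criterion: (386/13) ≡ 386^6 ≡ 1 (mod 13), i.e. (386/13) = 1.
Legendre symbol 1 ⇒ 13 is split.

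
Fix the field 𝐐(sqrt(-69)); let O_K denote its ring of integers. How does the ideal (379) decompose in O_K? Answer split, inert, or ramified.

splits completely

-69 mod 4 = 3, hence disc K = 4·(-69) = -276 and O_K = ℤ[√-69].
Since gcd(379, -276) = 1 the prime 379 does not ramify.
Legendre symbol by Euler's criterion: (-69/379) ≡ (-69)^189 ≡ 1 (mod 379), i.e. (-69/379) = 1.
(-69/379) = 1, so 379 splits.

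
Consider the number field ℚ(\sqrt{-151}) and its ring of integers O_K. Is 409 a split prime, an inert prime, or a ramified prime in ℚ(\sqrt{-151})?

inert — (409) stays prime in O_K

d = -151 ≡ 1 (mod 4), so O_K = ℤ[(1+√-151)/2] and disc(K) = d = -151.
409 ∤ -151, so 409 is unramified.
Compute (-151/409) via Euler: 258^((409-1)/2) mod 409 = 408, so (-151/409) = -1.
Legendre symbol -1 ⇒ 409 is inert.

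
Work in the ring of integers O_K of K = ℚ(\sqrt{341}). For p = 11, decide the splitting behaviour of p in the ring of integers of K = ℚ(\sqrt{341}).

341 mod 4 = 1, hence disc K = 341 and O_K = ℤ[(1+√341)/2].
Ramification test: 11 | 341. The prime 11 ramifies in K.

ramifies in O_K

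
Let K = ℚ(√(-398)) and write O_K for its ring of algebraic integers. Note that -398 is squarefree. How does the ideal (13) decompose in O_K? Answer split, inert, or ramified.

d = -398 ≡ 2 (mod 4), so O_K = ℤ[√-398] and disc(K) = 4d = -1592.
Since gcd(13, -1592) = 1 the prime 13 does not ramify.
Compute (-398/13) via Euler: 5^((13-1)/2) mod 13 = 12, so (-398/13) = -1.
Legendre symbol -1 ⇒ 13 is inert.

inert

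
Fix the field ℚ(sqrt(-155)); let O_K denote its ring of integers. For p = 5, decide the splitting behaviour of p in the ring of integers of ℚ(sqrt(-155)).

p ramifies

d = -155 ≡ 1 (mod 4), so O_K = ℤ[(1+√-155)/2] and disc(K) = d = -155.
disc(K) = -155 = 5·(-31), so p = 5 is ramified.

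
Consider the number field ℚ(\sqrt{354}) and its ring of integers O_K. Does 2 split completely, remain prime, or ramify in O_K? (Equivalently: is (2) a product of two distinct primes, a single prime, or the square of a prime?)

ramifies in O_K

Since 354 ≢ 1 mod 4, the ring of integers is ℤ[√354] with discriminant 4·354 = 1416.
disc(K) = 1416 = 2·708, so p = 2 is ramified.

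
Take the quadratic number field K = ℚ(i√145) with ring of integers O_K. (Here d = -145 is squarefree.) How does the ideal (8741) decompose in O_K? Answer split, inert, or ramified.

inert

-145 mod 4 = 3, hence disc K = 4·(-145) = -580 and O_K = ℤ[√-145].
Since gcd(8741, -580) = 1 the prime 8741 does not ramify.
Compute (-145/8741) via Euler: 8596^((8741-1)/2) mod 8741 = 8740, so (-145/8741) = -1.
d is a non-residue mod p, hence 8741 remains inert in O_K.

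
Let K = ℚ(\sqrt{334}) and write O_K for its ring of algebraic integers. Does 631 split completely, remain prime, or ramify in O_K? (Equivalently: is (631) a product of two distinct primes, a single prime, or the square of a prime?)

d = 334 ≡ 2 (mod 4), so O_K = ℤ[√334] and disc(K) = 4d = 1336.
Since gcd(631, 1336) = 1 the prime 631 does not ramify.
(334/631) = 334^315 mod 631 = 630, giving Legendre symbol -1.
d is a non-residue mod p, hence 631 remains inert in O_K.

inert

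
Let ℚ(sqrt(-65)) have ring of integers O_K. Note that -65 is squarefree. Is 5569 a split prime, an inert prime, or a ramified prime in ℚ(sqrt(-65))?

inert

-65 mod 4 = 3, hence disc K = 4·(-65) = -260 and O_K = ℤ[√-65].
Since gcd(5569, -260) = 1 the prime 5569 does not ramify.
Euler's criterion: (-65)^2784 mod 5569 = 5568. Thus (-65|5569) = -1.
(-65/5569) = -1, so 5569 is inert.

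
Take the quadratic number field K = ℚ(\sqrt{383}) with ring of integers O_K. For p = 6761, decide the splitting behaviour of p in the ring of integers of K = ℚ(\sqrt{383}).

Since 383 ≢ 1 mod 4, the ring of integers is ℤ[√383] with discriminant 4·383 = 1532.
Since gcd(6761, 1532) = 1 the prime 6761 does not ramify.
Euler's criterion: 383^3380 mod 6761 = 6760. Thus (383|6761) = -1.
(383/6761) = -1, so 6761 is inert.

inert — (6761) stays prime in O_K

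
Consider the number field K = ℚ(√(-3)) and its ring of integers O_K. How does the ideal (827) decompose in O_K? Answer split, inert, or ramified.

d = -3 ≡ 1 (mod 4), so O_K = ℤ[(1+√-3)/2] and disc(K) = d = -3.
827 ∤ -3, so 827 is unramified.
Legendre symbol by Euler's criterion: (-3/827) ≡ (-3)^413 ≡ 826 (mod 827), i.e. (-3/827) = -1.
d is a non-residue mod p, hence 827 remains inert in O_K.

827 remains inert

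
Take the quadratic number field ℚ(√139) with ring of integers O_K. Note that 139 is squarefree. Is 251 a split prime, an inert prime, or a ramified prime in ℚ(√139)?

p is inert

139 mod 4 = 3, hence disc K = 4·139 = 556 and O_K = ℤ[√139].
251 ∤ 556, so 251 is unramified.
Legendre symbol by Euler's criterion: (139/251) ≡ 139^125 ≡ 250 (mod 251), i.e. (139/251) = -1.
d is a non-residue mod p, hence 251 remains inert in O_K.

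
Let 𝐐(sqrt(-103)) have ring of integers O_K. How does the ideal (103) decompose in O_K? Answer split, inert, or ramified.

ramifies in O_K

-103 mod 4 = 1, hence disc K = -103 and O_K = ℤ[(1+√-103)/2].
103 divides disc(K) = -103, so 103 ramifies.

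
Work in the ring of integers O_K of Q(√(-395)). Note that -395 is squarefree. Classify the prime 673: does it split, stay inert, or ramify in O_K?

-395 mod 4 = 1, hence disc K = -395 and O_K = ℤ[(1+√-395)/2].
673 ∤ -395, so 673 is unramified.
Compute (-395/673) via Euler: 278^((673-1)/2) mod 673 = 1, so (-395/673) = 1.
d is a quadratic residue mod p, hence 673 splits in O_K.

673 splits in O_K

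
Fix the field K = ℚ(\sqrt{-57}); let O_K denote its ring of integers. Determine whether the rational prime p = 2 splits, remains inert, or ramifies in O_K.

2 is ramified

d = -57 ≡ 3 (mod 4), so O_K = ℤ[√-57] and disc(K) = 4d = -228.
2 divides disc(K) = -228, so 2 ramifies.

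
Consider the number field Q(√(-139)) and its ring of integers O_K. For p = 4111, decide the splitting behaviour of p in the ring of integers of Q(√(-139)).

splits completely

-139 mod 4 = 1, hence disc K = -139 and O_K = ℤ[(1+√-139)/2].
disc(K) = -139 is not divisible by 4111; 4111 is unramified.
Compute (-139/4111) via Euler: 3972^((4111-1)/2) mod 4111 = 1, so (-139/4111) = 1.
d is a quadratic residue mod p, hence 4111 splits in O_K.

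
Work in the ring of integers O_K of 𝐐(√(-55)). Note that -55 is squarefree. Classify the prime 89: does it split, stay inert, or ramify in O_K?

-55 mod 4 = 1, hence disc K = -55 and O_K = ℤ[(1+√-55)/2].
Since gcd(89, -55) = 1 the prime 89 does not ramify.
Euler's criterion: (-55)^44 mod 89 = 1. Thus (-55|89) = 1.
d is a quadratic residue mod p, hence 89 splits in O_K.

splits completely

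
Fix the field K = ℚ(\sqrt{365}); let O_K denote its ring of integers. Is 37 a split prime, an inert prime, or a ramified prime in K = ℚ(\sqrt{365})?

365 mod 4 = 1, hence disc K = 365 and O_K = ℤ[(1+√365)/2].
disc(K) = 365 is not divisible by 37; 37 is unramified.
Compute (365/37) via Euler: 32^((37-1)/2) mod 37 = 36, so (365/37) = -1.
d is a non-residue mod p, hence 37 remains inert in O_K.

inert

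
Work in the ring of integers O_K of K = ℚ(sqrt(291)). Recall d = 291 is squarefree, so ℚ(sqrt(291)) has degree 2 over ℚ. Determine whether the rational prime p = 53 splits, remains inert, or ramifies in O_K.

53 remains inert

Since 291 ≢ 1 mod 4, the ring of integers is ℤ[√291] with discriminant 4·291 = 1164.
Since gcd(53, 1164) = 1 the prime 53 does not ramify.
(291/53) = 26^26 mod 53 = 52, giving Legendre symbol -1.
(291/53) = -1, so 53 is inert.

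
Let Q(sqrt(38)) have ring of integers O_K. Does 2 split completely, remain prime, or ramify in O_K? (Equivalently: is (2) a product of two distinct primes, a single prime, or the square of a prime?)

Since 38 ≢ 1 mod 4, the ring of integers is ℤ[√38] with discriminant 4·38 = 152.
2 divides disc(K) = 152, so 2 ramifies.

ramifies in O_K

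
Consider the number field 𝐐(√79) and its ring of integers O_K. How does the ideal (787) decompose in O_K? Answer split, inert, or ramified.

remains prime (inert)

79 mod 4 = 3, hence disc K = 4·79 = 316 and O_K = ℤ[√79].
disc(K) = 316 is not divisible by 787; 787 is unramified.
Euler's criterion: 79^393 mod 787 = 786. Thus (79|787) = -1.
Legendre symbol -1 ⇒ 787 is inert.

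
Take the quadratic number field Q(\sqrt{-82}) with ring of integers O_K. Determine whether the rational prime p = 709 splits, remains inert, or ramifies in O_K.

709 splits in O_K

d = -82 ≡ 2 (mod 4), so O_K = ℤ[√-82] and disc(K) = 4d = -328.
Since gcd(709, -328) = 1 the prime 709 does not ramify.
Euler's criterion: (-82)^354 mod 709 = 1. Thus (-82|709) = 1.
Legendre symbol 1 ⇒ 709 is split.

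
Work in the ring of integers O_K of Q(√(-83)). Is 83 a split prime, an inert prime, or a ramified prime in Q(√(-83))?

-83 mod 4 = 1, hence disc K = -83 and O_K = ℤ[(1+√-83)/2].
disc(K) = -83 = 83·(-1), so p = 83 is ramified.

ramified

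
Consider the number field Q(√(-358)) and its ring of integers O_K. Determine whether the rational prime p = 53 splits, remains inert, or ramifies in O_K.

-358 mod 4 = 2, hence disc K = 4·(-358) = -1432 and O_K = ℤ[√-358].
53 ∤ -1432, so 53 is unramified.
Compute (-358/53) via Euler: 13^((53-1)/2) mod 53 = 1, so (-358/53) = 1.
d is a quadratic residue mod p, hence 53 splits in O_K.

splits completely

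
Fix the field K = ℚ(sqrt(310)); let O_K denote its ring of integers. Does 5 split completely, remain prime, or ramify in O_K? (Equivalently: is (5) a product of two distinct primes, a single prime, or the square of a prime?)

ramified

Since 310 ≢ 1 mod 4, the ring of integers is ℤ[√310] with discriminant 4·310 = 1240.
Ramification test: 5 | 1240. The prime 5 ramifies in K.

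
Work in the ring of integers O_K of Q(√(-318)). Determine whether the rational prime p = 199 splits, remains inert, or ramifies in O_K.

199 splits in O_K

Since -318 ≢ 1 mod 4, the ring of integers is ℤ[√-318] with discriminant 4·(-318) = -1272.
199 ∤ -1272, so 199 is unramified.
Euler's criterion: (-318)^99 mod 199 = 1. Thus (-318|199) = 1.
d is a quadratic residue mod p, hence 199 splits in O_K.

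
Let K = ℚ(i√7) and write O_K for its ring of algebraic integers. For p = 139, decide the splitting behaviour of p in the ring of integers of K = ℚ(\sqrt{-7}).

d = -7 ≡ 1 (mod 4), so O_K = ℤ[(1+√-7)/2] and disc(K) = d = -7.
Since gcd(139, -7) = 1 the prime 139 does not ramify.
Compute (-7/139) via Euler: 132^((139-1)/2) mod 139 = 138, so (-7/139) = -1.
d is a non-residue mod p, hence 139 remains inert in O_K.

remains prime (inert)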